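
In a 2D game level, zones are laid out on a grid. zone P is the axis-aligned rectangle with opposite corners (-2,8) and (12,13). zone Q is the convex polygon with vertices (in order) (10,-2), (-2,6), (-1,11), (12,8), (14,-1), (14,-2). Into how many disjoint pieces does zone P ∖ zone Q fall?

1

zone P ∖ zone Q is a single connected region.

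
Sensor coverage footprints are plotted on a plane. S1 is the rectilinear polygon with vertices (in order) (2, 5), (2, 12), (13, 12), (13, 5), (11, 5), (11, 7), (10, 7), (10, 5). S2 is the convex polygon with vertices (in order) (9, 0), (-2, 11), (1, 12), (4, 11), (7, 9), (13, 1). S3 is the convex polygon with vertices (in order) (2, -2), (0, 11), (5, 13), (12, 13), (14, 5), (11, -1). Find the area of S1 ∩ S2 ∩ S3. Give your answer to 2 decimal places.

The intersection is the polygon with vertices (4,11), (7,9), (10,5), (4,5), (2,7), (2,11.667).
By the shoelace formula its area is 31.67.

31.67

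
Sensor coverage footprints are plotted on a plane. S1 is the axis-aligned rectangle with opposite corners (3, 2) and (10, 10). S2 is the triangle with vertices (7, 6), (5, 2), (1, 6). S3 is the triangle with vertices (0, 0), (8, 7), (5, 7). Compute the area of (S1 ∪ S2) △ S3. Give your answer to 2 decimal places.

|S1 ∪ S2| = 58.
|(S1 ∪ S2) ∩ S3| = 8.1458.
|(S1 ∪ S2) △ S3| = 58 + 10.5 − 16.2917 = 52.21.

52.21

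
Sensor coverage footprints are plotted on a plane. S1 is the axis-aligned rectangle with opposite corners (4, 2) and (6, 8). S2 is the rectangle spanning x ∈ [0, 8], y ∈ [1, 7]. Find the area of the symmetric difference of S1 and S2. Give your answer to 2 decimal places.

|S1∩S2|: x∈[4,6], y∈[2,7] → 2·5 = 10.
|S1 △ S2| = |S1| + |S2| − 2·|S1∩S2| = 12 + 48 − 20 = 40.00.

40.00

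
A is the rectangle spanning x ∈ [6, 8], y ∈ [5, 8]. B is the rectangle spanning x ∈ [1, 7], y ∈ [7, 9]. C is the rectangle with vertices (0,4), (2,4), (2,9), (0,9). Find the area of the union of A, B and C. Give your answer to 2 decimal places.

By inclusion–exclusion:
Individual areas: |A| = 6, |B| = 12, |C| = 10.
|A∩B|: x∈[6,7], y∈[7,8] → 1·1 = 1.
|A∩C| = 0 (no overlap).
|B∩C|: x∈[1,2], y∈[7,9] → 1·2 = 2.
|A∩B∩C| = 0.
|A ∪ B ∪ C| = 28 − 3 + 0 = 25.00.

25.00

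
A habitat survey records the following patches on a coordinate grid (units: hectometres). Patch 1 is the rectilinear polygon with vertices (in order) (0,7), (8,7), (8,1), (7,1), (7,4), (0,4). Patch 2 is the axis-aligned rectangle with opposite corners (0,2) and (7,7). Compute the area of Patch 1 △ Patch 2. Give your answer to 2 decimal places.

20.00

|Patch 1| = 27, |Patch 2| = 35, |Patch 1∩Patch 2| = 21.
|Patch 1 △ Patch 2| = |Patch 1| + |Patch 2| − 2·|Patch 1∩Patch 2| = 27 + 35 − 42 = 20.00.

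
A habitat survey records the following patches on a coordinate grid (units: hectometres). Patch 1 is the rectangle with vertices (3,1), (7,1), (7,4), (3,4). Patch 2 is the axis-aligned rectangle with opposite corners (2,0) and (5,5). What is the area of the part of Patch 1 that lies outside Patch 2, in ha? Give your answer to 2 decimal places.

6.00

|Patch 1∩Patch 2|: x∈[3,5], y∈[1,4] → 2·3 = 6.
|Patch 1| = 12.
|Patch 1 ∖ Patch 2| = |Patch 1| − |Patch 1∩Patch 2| = 12 − 6 = 6.00.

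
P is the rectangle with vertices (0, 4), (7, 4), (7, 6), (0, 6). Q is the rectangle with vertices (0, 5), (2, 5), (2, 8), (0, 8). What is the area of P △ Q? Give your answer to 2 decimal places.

16.00

|P∩Q|: x∈[0,2], y∈[5,6] → 2·1 = 2.
|P △ Q| = |P| + |Q| − 2·|P∩Q| = 14 + 6 − 4 = 16.00.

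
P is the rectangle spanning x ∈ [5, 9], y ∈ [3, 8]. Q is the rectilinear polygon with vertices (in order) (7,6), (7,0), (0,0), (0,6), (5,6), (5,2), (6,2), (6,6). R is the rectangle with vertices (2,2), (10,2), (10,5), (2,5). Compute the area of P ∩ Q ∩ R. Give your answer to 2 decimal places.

2.00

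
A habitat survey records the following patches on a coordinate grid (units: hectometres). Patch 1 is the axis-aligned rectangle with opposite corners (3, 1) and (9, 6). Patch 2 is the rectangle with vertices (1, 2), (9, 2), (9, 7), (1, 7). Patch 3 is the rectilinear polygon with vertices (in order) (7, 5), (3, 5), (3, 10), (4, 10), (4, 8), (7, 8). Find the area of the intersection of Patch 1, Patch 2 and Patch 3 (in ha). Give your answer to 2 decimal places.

The intersection is the polygon with vertices (3,6), (7,6), (7,5), (3,5).
By the shoelace formula its area is 4.00.

4.00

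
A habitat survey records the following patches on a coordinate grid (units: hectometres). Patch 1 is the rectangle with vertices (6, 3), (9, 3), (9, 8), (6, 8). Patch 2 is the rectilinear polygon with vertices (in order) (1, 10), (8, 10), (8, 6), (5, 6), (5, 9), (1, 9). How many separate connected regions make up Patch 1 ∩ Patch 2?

Patch 1 ∩ Patch 2 is a single connected region.

1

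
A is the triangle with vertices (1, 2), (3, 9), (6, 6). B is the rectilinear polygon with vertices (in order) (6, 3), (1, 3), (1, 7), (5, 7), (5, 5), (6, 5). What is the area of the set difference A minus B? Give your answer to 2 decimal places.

|A| = 13.5, |A∩B| = 9.5464.
|A ∖ B| = |A| − |A∩B| = 13.5 − 9.5464 = 3.95.

3.95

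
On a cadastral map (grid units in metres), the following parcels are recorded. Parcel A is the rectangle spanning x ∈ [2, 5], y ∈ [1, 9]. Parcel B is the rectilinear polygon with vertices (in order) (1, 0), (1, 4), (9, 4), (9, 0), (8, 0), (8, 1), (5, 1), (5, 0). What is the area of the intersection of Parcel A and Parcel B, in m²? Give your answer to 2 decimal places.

9.00

The intersection is the polygon with vertices (5,1), (2,1), (2,4), (5,4).
By the shoelace formula its area is 9.00.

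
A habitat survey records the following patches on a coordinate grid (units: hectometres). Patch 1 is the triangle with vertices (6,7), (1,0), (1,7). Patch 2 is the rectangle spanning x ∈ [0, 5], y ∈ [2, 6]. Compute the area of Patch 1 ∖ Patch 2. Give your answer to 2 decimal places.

6.13

|Patch 1| = 17.5, |Patch 1∩Patch 2| = 11.3714.
|Patch 1 ∖ Patch 2| = |Patch 1| − |Patch 1∩Patch 2| = 17.5 − 11.3714 = 6.13.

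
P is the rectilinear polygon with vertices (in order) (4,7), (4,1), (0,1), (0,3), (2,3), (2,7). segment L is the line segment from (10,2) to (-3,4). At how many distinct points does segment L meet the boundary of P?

The segment meets the boundary at (4,2.923), (2,3.231).

2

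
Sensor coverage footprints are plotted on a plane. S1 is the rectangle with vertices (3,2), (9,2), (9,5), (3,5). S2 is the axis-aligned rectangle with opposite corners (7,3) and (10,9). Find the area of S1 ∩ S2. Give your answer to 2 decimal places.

4.00

|S1∩S2|: x∈[7,9], y∈[3,5] → 2·2 = 4.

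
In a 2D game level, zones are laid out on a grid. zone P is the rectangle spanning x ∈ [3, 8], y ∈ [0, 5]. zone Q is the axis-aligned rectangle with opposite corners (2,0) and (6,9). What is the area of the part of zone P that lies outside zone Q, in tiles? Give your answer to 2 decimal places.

10.00

|zone P∩zone Q|: x∈[3,6], y∈[0,5] → 3·5 = 15.
|zone P| = 25.
|zone P ∖ zone Q| = |zone P| − |zone P∩zone Q| = 25 − 15 = 10.00.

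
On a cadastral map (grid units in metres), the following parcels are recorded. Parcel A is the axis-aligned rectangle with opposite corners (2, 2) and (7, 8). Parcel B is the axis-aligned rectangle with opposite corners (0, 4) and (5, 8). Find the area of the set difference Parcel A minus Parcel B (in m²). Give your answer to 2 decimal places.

|Parcel A∩Parcel B|: x∈[2,5], y∈[4,8] → 3·4 = 12.
|Parcel A| = 30.
|Parcel A ∖ Parcel B| = |Parcel A| − |Parcel A∩Parcel B| = 30 − 12 = 18.00.

18.00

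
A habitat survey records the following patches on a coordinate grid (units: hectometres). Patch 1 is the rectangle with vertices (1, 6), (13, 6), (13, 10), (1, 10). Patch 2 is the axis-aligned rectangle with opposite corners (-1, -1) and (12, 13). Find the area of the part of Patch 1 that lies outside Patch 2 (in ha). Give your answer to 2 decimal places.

|Patch 1∩Patch 2|: x∈[1,12], y∈[6,10] → 11·4 = 44.
|Patch 1| = 48.
|Patch 1 ∖ Patch 2| = |Patch 1| − |Patch 1∩Patch 2| = 48 − 44 = 4.00.

4.00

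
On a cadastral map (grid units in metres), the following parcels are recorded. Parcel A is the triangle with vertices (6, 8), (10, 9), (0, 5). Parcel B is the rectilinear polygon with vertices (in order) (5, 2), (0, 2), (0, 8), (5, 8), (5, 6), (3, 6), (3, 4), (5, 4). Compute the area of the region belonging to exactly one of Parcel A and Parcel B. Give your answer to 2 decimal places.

|Parcel A| = 3, |Parcel B| = 26, |Parcel A∩Parcel B| = 1.25.
|Parcel A △ Parcel B| = |Parcel A| + |Parcel B| − 2·|Parcel A∩Parcel B| = 3 + 26 − 2.5 = 26.50.

26.50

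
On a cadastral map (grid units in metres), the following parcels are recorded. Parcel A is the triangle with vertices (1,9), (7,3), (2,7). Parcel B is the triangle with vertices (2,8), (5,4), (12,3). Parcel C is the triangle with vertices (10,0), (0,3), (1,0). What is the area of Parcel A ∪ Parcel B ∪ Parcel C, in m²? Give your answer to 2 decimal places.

27.53

By inclusion–exclusion:
Individual areas: |Parcel A| = 3, |Parcel B| = 12.5, |Parcel C| = 13.5.
|Parcel A∩Parcel B| = 1.4719.
|Parcel A∩Parcel C| = 0.
|Parcel B∩Parcel C| = 0.
|Parcel A∩Parcel B∩Parcel C| = 0.
|Parcel A ∪ Parcel B ∪ Parcel C| = 29 − 1.4719 + 0 = 27.53.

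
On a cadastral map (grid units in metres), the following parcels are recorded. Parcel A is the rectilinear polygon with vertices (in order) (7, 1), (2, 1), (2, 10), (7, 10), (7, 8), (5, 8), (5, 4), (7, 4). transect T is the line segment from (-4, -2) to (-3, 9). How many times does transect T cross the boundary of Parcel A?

The segment lies entirely outside Parcel A and never meets its boundary.

0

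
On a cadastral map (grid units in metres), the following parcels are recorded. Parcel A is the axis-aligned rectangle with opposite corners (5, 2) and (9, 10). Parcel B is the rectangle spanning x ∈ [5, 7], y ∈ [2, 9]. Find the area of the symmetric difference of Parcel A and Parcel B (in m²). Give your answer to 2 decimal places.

18.00

|Parcel A∩Parcel B|: x∈[5,7], y∈[2,9] → 2·7 = 14.
|Parcel A △ Parcel B| = |Parcel A| + |Parcel B| − 2·|Parcel A∩Parcel B| = 32 + 14 − 28 = 18.00.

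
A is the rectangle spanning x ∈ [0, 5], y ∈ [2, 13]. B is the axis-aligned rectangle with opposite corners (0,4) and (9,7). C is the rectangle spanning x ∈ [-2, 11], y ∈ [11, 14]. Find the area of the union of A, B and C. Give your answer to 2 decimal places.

96.00

By inclusion–exclusion:
Individual areas: |A| = 55, |B| = 27, |C| = 39.
|A∩B|: x∈[0,5], y∈[4,7] → 5·3 = 15.
|A∩C|: x∈[0,5], y∈[11,13] → 5·2 = 10.
|B∩C| = 0 (no overlap).
|A∩B∩C| = 0.
|A ∪ B ∪ C| = 121 − 25 + 0 = 96.00.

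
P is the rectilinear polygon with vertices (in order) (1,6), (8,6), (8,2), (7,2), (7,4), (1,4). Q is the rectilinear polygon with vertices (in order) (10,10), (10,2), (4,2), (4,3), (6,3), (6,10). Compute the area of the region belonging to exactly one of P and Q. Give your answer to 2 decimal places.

38.00

|P| = 16, |Q| = 34, |P∩Q| = 6.
|P △ Q| = |P| + |Q| − 2·|P∩Q| = 16 + 34 − 12 = 38.00.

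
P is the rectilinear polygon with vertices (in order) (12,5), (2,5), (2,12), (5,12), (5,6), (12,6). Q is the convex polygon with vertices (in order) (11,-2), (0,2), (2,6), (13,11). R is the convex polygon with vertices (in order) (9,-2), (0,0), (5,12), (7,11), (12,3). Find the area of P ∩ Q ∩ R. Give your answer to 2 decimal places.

The intersection is the polygon with vertices (5,7.364), (5,6), (10.125,6), (10.75,5), (2.083,5), (2.617,6.28).
By the shoelace formula its area is 10.12.

10.12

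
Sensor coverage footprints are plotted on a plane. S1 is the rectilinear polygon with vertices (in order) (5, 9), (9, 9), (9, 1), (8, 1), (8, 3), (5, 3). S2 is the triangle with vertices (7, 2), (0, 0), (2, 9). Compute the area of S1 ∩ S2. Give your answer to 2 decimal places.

The intersection is the polygon with vertices (5,3), (5,4.8), (6.286,3).
By the shoelace formula its area is 1.16.

1.16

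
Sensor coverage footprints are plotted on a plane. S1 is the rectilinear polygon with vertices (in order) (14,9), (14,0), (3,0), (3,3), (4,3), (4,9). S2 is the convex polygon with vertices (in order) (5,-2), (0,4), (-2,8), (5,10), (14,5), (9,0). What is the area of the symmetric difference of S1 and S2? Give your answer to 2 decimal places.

65.93

|S1| = 93, |S2| = 105, |S1∩S2| = 66.0333.
|S1 △ S2| = |S1| + |S2| − 2·|S1∩S2| = 93 + 105 − 132.0667 = 65.93.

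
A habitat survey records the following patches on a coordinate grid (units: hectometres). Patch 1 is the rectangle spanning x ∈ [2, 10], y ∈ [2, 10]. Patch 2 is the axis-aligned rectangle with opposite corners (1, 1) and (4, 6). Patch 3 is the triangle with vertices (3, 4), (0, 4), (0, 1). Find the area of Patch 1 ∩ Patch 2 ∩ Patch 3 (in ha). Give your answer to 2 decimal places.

0.50

The intersection is the polygon with vertices (2,4), (3,4), (2,3).
By the shoelace formula its area is 0.50.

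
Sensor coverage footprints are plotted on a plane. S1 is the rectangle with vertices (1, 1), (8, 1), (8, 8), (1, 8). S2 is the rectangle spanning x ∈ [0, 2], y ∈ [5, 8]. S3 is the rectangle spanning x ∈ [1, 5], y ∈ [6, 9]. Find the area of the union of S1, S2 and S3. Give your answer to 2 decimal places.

By inclusion–exclusion:
Individual areas: |S1| = 49, |S2| = 6, |S3| = 12.
|S1∩S2|: x∈[1,2], y∈[5,8] → 1·3 = 3.
|S1∩S3|: x∈[1,5], y∈[6,8] → 4·2 = 8.
|S2∩S3|: x∈[1,2], y∈[6,8] → 1·2 = 2.
|S1∩S2∩S3| = 2.
|S1 ∪ S2 ∪ S3| = 67 − 13 + 2 = 56.00.

56.00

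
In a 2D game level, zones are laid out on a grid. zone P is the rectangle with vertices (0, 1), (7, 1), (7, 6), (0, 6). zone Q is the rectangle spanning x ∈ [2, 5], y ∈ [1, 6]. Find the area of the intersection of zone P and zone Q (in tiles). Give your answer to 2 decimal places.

15.00

|zone P∩zone Q|: x∈[2,5], y∈[1,6] → 3·5 = 15.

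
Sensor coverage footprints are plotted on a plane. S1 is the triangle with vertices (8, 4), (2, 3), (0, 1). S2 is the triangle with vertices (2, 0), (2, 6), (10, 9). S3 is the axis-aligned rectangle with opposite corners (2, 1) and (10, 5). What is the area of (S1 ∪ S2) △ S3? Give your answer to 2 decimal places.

34.82

|S1 ∪ S2| = 26.346.
|(S1 ∪ S2) ∩ S3| = 11.7627.
|(S1 ∪ S2) △ S3| = 26.346 + 32 − 23.5254 = 34.82.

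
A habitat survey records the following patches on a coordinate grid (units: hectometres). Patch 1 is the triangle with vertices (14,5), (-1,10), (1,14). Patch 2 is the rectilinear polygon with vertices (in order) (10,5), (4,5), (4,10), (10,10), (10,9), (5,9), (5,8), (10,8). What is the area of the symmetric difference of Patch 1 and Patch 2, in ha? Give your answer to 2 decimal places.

|Patch 1| = 35, |Patch 2| = 25, |Patch 1∩Patch 2| = 8.4615.
|Patch 1 △ Patch 2| = |Patch 1| + |Patch 2| − 2·|Patch 1∩Patch 2| = 35 + 25 − 16.9231 = 43.08.

43.08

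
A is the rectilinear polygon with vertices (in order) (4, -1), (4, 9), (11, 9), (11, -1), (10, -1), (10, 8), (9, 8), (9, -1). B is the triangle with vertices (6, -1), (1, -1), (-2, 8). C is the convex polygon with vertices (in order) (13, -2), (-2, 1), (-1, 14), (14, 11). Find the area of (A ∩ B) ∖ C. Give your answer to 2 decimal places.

|A ∩ B| = 2.25.
|(A ∩ B) ∩ C| = 1.1365.
|(A ∩ B) ∖ C| = 2.25 − 1.1365 = 1.11.

1.11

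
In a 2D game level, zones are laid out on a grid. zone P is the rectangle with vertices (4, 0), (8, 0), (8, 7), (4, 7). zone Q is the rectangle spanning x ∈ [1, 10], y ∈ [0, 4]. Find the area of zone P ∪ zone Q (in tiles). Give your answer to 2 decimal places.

By inclusion–exclusion:
Individual areas: |zone P| = 28, |zone Q| = 36.
|zone P∩zone Q|: x∈[4,8], y∈[0,4] → 4·4 = 16.
|zone P ∪ zone Q| = 64 − 16 = 48.00.

48.00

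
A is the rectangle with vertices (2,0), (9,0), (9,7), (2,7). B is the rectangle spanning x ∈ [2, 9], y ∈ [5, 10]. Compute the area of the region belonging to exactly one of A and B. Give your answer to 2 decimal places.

|A∩B|: x∈[2,9], y∈[5,7] → 7·2 = 14.
|A △ B| = |A| + |B| − 2·|A∩B| = 49 + 35 − 28 = 56.00.

56.00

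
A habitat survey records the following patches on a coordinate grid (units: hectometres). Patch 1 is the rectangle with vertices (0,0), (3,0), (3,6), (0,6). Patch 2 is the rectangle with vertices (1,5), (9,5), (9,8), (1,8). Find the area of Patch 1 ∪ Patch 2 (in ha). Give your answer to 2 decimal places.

By inclusion–exclusion:
Individual areas: |Patch 1| = 18, |Patch 2| = 24.
|Patch 1∩Patch 2|: x∈[1,3], y∈[5,6] → 2·1 = 2.
|Patch 1 ∪ Patch 2| = 42 − 2 = 40.00.

40.00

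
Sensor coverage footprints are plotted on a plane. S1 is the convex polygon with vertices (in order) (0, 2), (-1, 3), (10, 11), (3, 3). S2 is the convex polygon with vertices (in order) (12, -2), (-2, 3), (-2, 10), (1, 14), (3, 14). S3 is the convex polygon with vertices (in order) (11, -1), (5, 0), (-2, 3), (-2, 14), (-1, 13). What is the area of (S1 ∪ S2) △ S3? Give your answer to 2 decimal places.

|S1 ∪ S2| = 113.6559.
|(S1 ∪ S2) ∩ S3| = 72.2962.
|(S1 ∪ S2) △ S3| = 113.6559 + 78 − 144.5924 = 47.06.

47.06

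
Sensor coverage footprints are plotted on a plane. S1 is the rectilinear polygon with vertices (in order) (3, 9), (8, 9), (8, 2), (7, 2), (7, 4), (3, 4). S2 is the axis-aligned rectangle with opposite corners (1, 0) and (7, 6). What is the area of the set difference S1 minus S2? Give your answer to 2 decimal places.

|S1| = 27, |S1∩S2| = 8.
|S1 ∖ S2| = |S1| − |S1∩S2| = 27 − 8 = 19.00.

19.00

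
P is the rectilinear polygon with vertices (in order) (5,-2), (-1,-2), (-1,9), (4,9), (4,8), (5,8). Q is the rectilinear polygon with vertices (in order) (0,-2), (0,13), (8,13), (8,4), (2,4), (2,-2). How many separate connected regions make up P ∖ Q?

2

P ∖ Q splits into 2 disjoint pieces (area 18, area 11).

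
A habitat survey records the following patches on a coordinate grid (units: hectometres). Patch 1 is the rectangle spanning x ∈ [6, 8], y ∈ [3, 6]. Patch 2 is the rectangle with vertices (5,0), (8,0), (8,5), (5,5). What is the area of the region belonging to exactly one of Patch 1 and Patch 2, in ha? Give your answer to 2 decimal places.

13.00

|Patch 1∩Patch 2|: x∈[6,8], y∈[3,5] → 2·2 = 4.
|Patch 1 △ Patch 2| = |Patch 1| + |Patch 2| − 2·|Patch 1∩Patch 2| = 6 + 15 − 8 = 13.00.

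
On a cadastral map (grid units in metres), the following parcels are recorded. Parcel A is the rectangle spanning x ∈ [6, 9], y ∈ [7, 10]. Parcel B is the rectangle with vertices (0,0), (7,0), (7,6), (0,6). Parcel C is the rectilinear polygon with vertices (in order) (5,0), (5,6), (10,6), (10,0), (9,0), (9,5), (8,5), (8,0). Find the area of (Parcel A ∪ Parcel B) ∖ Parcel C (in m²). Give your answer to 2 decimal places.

|Parcel A ∪ Parcel B| = 51.
|(Parcel A ∪ Parcel B) ∩ Parcel C| = 12.
|(Parcel A ∪ Parcel B) ∖ Parcel C| = 51 − 12 = 39.00.

39.00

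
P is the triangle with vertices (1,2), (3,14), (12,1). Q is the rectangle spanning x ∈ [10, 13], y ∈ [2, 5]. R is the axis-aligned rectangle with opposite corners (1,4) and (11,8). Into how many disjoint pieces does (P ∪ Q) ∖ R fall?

2

(P ∪ Q) ∖ R splits into 2 disjoint pieces (area 15.4615, area 30.8162).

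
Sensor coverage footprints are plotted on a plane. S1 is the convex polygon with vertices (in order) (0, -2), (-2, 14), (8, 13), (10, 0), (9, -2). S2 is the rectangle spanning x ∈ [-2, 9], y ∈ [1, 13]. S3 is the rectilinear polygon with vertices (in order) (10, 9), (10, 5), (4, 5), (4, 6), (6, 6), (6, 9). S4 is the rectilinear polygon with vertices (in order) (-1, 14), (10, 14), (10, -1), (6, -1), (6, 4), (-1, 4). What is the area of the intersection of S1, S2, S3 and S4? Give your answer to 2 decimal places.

The intersection is the polygon with vertices (9,5), (4,5), (4,6), (6,6), (6,9), (8.615,9), (9,6.5).
By the shoelace formula its area is 13.52.

13.52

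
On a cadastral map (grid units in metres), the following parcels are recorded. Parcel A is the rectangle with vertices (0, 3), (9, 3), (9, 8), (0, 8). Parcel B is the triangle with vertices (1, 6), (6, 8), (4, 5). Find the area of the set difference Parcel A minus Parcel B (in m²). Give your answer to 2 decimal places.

|Parcel A| = 45, |Parcel A∩Parcel B| = 5.5.
|Parcel A ∖ Parcel B| = |Parcel A| − |Parcel A∩Parcel B| = 45 − 5.5 = 39.50.

39.50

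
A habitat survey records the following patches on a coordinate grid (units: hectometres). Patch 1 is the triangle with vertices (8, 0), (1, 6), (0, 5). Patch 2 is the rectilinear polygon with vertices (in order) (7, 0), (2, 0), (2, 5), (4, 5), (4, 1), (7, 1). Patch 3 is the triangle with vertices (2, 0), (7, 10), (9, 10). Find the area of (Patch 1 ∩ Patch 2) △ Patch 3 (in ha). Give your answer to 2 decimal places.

|Patch 1 ∩ Patch 2| = 2.4101.
|(Patch 1 ∩ Patch 2) ∩ Patch 3| = 0.3404.
|(Patch 1 ∩ Patch 2) △ Patch 3| = 2.4101 + 10 − 0.6807 = 11.73.

11.73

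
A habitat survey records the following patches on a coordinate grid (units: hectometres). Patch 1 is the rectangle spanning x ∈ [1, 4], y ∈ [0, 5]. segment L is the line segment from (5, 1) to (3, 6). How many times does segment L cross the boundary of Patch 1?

2

The segment meets the boundary at (3.4,5), (4,3.5).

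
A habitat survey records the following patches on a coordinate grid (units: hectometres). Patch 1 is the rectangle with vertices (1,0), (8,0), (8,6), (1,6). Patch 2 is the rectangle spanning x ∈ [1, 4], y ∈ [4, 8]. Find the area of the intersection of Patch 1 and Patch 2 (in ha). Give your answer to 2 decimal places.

|Patch 1∩Patch 2|: x∈[1,4], y∈[4,6] → 3·2 = 6.

6.00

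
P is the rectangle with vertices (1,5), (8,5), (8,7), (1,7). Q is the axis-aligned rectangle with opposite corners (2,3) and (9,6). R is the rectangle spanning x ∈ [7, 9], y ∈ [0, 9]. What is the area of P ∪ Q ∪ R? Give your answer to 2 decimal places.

By inclusion–exclusion:
Individual areas: |P| = 14, |Q| = 21, |R| = 18.
|P∩Q|: x∈[2,8], y∈[5,6] → 6·1 = 6.
|P∩R|: x∈[7,8], y∈[5,7] → 1·2 = 2.
|Q∩R|: x∈[7,9], y∈[3,6] → 2·3 = 6.
|P∩Q∩R| = 1.
|P ∪ Q ∪ R| = 53 − 14 + 1 = 40.00.

40.00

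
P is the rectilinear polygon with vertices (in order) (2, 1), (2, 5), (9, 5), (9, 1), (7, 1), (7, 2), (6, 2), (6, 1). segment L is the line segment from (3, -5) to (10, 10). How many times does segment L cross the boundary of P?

4

The segment meets the boundary at (7.667,5), (6.267,2), (5.8,1), (6,1.429).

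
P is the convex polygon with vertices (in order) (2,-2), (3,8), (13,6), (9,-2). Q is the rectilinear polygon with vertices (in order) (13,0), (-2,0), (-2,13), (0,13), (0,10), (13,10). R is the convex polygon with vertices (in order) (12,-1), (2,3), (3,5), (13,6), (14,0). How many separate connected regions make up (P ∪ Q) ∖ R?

1

(P ∪ Q) ∖ R is a single connected region.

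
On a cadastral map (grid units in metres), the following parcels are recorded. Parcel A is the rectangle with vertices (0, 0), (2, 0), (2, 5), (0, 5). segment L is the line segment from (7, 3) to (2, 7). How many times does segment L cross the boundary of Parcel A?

0

The segment lies entirely outside Parcel A and never meets its boundary.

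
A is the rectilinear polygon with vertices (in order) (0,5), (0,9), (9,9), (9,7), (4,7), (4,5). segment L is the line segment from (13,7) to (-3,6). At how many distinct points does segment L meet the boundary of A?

2

The segment meets the boundary at (0,6.188), (4,6.438).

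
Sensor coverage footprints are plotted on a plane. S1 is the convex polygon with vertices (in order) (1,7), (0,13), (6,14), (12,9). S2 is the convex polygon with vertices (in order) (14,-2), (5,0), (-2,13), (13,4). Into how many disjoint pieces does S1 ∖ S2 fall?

2

S1 ∖ S2 splits into 2 disjoint pieces (area 0.0672, area 39.0853).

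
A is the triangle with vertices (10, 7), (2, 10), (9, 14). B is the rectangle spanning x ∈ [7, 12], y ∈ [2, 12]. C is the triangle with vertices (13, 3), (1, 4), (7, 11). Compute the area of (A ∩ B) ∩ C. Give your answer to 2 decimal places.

4.31

The region (A ∩ B) ∩ C is the polygon with vertices (7,11), (10,7), (7,8.125).
By the shoelace formula its area is 4.31.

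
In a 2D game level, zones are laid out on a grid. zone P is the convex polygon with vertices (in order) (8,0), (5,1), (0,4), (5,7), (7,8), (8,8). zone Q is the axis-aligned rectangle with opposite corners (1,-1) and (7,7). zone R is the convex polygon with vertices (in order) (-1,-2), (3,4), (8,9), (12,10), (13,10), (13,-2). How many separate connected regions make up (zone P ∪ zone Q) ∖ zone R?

(zone P ∪ zone Q) ∖ zone R is a single connected region.

1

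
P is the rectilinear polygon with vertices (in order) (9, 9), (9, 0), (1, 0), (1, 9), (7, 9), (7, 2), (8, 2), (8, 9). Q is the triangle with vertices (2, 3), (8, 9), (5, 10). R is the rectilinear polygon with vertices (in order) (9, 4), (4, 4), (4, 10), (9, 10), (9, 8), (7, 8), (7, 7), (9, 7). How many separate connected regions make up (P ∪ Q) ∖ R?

2

(P ∪ Q) ∖ R splits into 2 disjoint pieces (area 45, area 1).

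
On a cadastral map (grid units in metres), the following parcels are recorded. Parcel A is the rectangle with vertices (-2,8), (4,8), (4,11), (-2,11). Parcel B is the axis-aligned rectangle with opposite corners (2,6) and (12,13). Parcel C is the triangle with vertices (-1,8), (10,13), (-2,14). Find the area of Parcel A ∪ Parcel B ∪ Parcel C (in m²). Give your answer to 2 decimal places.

95.25

By inclusion–exclusion:
Individual areas: |Parcel A| = 18, |Parcel B| = 70, |Parcel C| = 35.5.
|Parcel A∩Parcel B|: x∈[2,4], y∈[8,11] → 2·3 = 6.
|Parcel A∩Parcel C| = 10.0682.
|Parcel B∩Parcel C| = 14.5455.
|Parcel A∩Parcel B∩Parcel C| = 2.3636.
|Parcel A ∪ Parcel B ∪ Parcel C| = 123.5 − 30.6136 + 2.3636 = 95.25.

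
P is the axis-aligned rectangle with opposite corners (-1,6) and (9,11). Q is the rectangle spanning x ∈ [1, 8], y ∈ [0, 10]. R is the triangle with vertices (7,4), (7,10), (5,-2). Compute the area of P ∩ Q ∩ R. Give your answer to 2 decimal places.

1.33

The intersection is the polygon with vertices (6.333,6), (7,10), (7,6).
By the shoelace formula its area is 1.33.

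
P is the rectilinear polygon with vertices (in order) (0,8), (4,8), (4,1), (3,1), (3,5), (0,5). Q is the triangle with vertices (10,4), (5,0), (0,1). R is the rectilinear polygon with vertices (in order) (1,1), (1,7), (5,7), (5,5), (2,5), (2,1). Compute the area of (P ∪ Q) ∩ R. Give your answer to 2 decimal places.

6.45

|P ∪ Q| = 27.45.
|(P ∪ Q) ∩ R| = 6.45.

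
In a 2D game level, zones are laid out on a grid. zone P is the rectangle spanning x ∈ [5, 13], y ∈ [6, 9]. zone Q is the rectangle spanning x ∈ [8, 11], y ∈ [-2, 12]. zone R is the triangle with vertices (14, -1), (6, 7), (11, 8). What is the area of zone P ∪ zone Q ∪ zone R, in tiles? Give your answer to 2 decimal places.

65.83

By inclusion–exclusion:
Individual areas: |zone P| = 24, |zone Q| = 42, |zone R| = 24.
|zone P∩zone Q|: x∈[8,11], y∈[6,9] → 3·3 = 9.
|zone P∩zone R| = 7.6667.
|zone Q∩zone R| = 12.6.
|zone P∩zone Q∩zone R| = 5.1.
|zone P ∪ zone Q ∪ zone R| = 90 − 29.2667 + 5.1 = 65.83.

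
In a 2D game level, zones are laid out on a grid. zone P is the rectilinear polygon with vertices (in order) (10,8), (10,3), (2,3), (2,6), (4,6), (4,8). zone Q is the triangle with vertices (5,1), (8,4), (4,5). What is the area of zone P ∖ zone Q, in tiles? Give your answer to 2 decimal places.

|zone P| = 36, |zone P∩zone Q| = 5.
|zone P ∖ zone Q| = |zone P| − |zone P∩zone Q| = 36 − 5 = 31.00.

31.00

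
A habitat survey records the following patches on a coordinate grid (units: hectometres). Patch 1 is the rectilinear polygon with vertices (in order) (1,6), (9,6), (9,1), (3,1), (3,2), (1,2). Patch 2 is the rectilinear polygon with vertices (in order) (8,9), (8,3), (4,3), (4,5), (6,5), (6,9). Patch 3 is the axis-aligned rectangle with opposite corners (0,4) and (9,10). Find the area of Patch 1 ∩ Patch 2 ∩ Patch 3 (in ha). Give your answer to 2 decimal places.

6.00

The intersection is the polygon with vertices (8,4), (4,4), (4,5), (6,5), (6,6), (8,6).
By the shoelace formula its area is 6.00.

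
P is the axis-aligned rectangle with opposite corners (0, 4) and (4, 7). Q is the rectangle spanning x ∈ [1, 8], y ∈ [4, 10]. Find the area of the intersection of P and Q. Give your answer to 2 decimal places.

9.00

|P∩Q|: x∈[1,4], y∈[4,7] → 3·3 = 9.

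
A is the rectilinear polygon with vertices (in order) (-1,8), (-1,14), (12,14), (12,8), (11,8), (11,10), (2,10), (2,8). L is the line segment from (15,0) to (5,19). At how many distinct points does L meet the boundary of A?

The segment meets the boundary at (7.632,14), (9.737,10).

2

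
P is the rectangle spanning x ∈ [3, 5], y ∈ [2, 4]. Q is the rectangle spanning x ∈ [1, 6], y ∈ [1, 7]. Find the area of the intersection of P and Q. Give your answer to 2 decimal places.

4.00

|P∩Q|: x∈[3,5], y∈[2,4] → 2·2 = 4.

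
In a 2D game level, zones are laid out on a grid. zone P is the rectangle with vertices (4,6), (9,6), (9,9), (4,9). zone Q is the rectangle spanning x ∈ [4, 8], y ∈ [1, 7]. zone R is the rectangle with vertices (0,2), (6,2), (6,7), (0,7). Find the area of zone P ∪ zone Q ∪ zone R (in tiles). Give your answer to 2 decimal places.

By inclusion–exclusion:
Individual areas: |zone P| = 15, |zone Q| = 24, |zone R| = 30.
|zone P∩zone Q|: x∈[4,8], y∈[6,7] → 4·1 = 4.
|zone P∩zone R|: x∈[4,6], y∈[6,7] → 2·1 = 2.
|zone Q∩zone R|: x∈[4,6], y∈[2,7] → 2·5 = 10.
|zone P∩zone Q∩zone R| = 2.
|zone P ∪ zone Q ∪ zone R| = 69 − 16 + 2 = 55.00.

55.00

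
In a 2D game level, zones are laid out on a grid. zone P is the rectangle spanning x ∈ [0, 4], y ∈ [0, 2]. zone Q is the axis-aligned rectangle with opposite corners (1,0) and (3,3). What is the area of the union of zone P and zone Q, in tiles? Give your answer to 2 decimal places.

10.00

By inclusion–exclusion:
Individual areas: |zone P| = 8, |zone Q| = 6.
|zone P∩zone Q|: x∈[1,3], y∈[0,2] → 2·2 = 4.
|zone P ∪ zone Q| = 14 − 4 = 10.00.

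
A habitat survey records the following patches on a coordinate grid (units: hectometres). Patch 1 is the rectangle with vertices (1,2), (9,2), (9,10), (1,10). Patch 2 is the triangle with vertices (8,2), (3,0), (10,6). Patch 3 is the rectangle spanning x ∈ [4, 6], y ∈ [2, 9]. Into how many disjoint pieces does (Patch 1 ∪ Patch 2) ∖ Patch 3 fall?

1

(Patch 1 ∪ Patch 2) ∖ Patch 3 is a single connected region.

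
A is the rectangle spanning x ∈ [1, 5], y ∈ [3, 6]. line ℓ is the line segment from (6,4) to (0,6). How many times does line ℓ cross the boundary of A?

The segment meets the boundary at (1,5.667), (5,4.333).

2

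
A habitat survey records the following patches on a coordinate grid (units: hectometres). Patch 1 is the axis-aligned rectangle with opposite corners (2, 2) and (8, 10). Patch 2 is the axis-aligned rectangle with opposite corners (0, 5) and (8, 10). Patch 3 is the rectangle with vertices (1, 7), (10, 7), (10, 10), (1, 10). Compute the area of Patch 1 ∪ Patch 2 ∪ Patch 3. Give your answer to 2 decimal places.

By inclusion–exclusion:
Individual areas: |Patch 1| = 48, |Patch 2| = 40, |Patch 3| = 27.
|Patch 1∩Patch 2|: x∈[2,8], y∈[5,10] → 6·5 = 30.
|Patch 1∩Patch 3|: x∈[2,8], y∈[7,10] → 6·3 = 18.
|Patch 2∩Patch 3|: x∈[1,8], y∈[7,10] → 7·3 = 21.
|Patch 1∩Patch 2∩Patch 3| = 18.
|Patch 1 ∪ Patch 2 ∪ Patch 3| = 115 − 69 + 18 = 64.00.

64.00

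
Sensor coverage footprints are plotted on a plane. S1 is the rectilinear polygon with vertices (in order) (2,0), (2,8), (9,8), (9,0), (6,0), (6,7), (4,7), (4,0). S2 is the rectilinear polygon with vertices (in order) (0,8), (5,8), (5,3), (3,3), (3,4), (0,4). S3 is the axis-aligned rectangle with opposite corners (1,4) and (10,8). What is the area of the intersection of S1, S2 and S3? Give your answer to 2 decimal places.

9.00

The intersection is the polygon with vertices (5,8), (5,7), (4,7), (4,4), (3,4), (2,4), (2,8).
By the shoelace formula its area is 9.00.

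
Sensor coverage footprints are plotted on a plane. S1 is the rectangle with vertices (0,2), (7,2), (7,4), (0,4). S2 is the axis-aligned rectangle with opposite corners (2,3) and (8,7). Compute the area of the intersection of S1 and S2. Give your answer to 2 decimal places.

5.00

|S1∩S2|: x∈[2,7], y∈[3,4] → 5·1 = 5.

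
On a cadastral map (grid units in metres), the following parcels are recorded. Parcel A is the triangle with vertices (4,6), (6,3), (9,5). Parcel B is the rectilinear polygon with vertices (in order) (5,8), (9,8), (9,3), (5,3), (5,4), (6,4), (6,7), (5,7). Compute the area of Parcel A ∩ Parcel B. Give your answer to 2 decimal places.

The intersection is the polygon with vertices (5.333,4), (6,4), (6,5.6), (9,5), (6,3).
By the shoelace formula its area is 4.23.

4.23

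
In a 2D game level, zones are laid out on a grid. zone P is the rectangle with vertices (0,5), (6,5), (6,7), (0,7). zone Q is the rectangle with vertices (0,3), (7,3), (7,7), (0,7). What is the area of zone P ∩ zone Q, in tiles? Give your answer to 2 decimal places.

|zone P∩zone Q|: x∈[0,6], y∈[5,7] → 6·2 = 12.

12.00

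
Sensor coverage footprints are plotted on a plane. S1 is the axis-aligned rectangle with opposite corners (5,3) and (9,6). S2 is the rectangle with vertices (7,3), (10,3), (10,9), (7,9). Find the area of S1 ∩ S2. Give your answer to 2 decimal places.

6.00

|S1∩S2|: x∈[7,9], y∈[3,6] → 2·3 = 6.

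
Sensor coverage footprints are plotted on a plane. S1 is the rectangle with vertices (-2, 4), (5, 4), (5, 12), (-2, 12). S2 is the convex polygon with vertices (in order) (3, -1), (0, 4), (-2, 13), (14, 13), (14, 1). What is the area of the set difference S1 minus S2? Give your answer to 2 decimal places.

8.89

|S1| = 56, |S1∩S2| = 47.1111.
|S1 ∖ S2| = |S1| − |S1∩S2| = 56 − 47.1111 = 8.89.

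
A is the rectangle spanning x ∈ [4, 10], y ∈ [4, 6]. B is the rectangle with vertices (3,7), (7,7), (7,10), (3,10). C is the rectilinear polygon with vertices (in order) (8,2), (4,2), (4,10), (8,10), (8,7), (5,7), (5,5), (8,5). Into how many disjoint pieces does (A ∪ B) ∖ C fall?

2

(A ∪ B) ∖ C splits into 2 disjoint pieces (area 7, area 3).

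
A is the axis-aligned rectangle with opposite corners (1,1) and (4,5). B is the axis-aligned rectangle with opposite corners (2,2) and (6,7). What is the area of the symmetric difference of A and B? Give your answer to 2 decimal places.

|A∩B|: x∈[2,4], y∈[2,5] → 2·3 = 6.
|A △ B| = |A| + |B| − 2·|A∩B| = 12 + 20 − 12 = 20.00.

20.00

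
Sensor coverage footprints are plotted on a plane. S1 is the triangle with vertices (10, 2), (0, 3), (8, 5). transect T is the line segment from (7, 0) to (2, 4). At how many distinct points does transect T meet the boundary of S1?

The segment meets the boundary at (2.476,3.619), (3.714,2.629).

2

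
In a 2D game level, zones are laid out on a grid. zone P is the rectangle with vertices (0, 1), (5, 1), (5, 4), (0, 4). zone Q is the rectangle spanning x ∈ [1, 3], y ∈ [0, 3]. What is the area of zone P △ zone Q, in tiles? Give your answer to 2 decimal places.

|zone P∩zone Q|: x∈[1,3], y∈[1,3] → 2·2 = 4.
|zone P △ zone Q| = |zone P| + |zone Q| − 2·|zone P∩zone Q| = 15 + 6 − 8 = 13.00.

13.00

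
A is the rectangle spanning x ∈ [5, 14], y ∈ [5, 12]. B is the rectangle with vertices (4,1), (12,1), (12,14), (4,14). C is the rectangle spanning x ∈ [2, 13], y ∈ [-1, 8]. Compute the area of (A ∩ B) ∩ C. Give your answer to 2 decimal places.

21.00

The region (A ∩ B) ∩ C is the polygon with vertices (5,8), (12,8), (12,5), (5,5).
By the shoelace formula its area is 21.00.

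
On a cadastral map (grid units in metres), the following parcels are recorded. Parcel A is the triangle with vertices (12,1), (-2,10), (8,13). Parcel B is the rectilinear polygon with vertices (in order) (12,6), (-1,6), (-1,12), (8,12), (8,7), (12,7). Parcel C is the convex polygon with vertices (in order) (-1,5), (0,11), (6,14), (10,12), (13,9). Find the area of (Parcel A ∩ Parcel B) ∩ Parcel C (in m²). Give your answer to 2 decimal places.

35.35

The region (Parcel A ∩ Parcel B) ∩ Parcel C is the polygon with vertices (4.667,12), (8,12), (8,7.571), (3.692,6.341), (-0.344,8.935), (-0.07,10.579).
By the shoelace formula its area is 35.35.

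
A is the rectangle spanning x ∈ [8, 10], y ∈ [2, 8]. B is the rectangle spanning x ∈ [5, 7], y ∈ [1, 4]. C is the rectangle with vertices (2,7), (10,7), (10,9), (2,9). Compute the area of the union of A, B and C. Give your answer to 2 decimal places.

32.00

By inclusion–exclusion:
Individual areas: |A| = 12, |B| = 6, |C| = 16.
|A∩B| = 0 (no overlap).
|A∩C|: x∈[8,10], y∈[7,8] → 2·1 = 2.
|B∩C| = 0 (no overlap).
|A∩B∩C| = 0.
|A ∪ B ∪ C| = 34 − 2 + 0 = 32.00.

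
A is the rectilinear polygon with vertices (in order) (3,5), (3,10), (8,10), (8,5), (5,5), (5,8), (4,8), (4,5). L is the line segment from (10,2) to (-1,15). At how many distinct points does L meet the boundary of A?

4

The segment meets the boundary at (3.231,10), (4.923,8), (5,7.909), (7.462,5).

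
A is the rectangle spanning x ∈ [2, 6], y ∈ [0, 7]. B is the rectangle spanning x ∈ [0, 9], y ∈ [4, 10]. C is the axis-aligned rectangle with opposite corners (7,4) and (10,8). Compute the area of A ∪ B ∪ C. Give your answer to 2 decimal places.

By inclusion–exclusion:
Individual areas: |A| = 28, |B| = 54, |C| = 12.
|A∩B|: x∈[2,6], y∈[4,7] → 4·3 = 12.
|A∩C| = 0 (no overlap).
|B∩C|: x∈[7,9], y∈[4,8] → 2·4 = 8.
|A∩B∩C| = 0.
|A ∪ B ∪ C| = 94 − 20 + 0 = 74.00.

74.00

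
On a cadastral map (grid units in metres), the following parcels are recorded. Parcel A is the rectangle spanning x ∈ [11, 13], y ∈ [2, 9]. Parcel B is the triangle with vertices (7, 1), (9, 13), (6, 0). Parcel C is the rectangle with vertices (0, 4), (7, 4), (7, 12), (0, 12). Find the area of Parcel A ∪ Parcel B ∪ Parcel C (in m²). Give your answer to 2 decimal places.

74.99

By inclusion–exclusion:
Individual areas: |Parcel A| = 14, |Parcel B| = 5, |Parcel C| = 56.
|Parcel A∩Parcel B| = 0.
|Parcel A∩Parcel C| = 0 (no overlap).
|Parcel B∩Parcel C| = 0.0128.
|Parcel A∩Parcel B∩Parcel C| = 0.
|Parcel A ∪ Parcel B ∪ Parcel C| = 75 − 0.0128 + 0 = 74.99.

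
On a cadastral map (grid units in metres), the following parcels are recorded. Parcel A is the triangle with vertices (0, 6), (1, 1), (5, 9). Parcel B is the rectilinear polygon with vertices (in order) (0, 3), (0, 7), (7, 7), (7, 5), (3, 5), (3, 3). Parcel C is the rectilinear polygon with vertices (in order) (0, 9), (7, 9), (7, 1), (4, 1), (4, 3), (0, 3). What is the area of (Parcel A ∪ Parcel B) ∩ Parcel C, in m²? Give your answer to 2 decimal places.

|Parcel A ∪ Parcel B| = 23.7333.
|(Parcel A ∪ Parcel B) ∩ Parcel C| = 22.33.

22.33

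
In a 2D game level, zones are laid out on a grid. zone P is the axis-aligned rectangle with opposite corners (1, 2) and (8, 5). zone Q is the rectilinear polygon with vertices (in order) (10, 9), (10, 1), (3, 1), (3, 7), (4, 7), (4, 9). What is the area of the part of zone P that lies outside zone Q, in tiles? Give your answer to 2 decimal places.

6.00

|zone P| = 21, |zone P∩zone Q| = 15.
|zone P ∖ zone Q| = |zone P| − |zone P∩zone Q| = 21 − 15 = 6.00.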